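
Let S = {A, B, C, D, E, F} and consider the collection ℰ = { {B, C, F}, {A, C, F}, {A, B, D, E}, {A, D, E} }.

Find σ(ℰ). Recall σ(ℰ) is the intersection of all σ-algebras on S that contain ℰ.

σ(ℰ) = { ∅, {A}, {B}, {A, B}, {C, F}, {D, E}, {A, C, F}, {A, D, E}, {B, C, F}, {B, D, E}, {A, B, C, F}, {A, B, D, E}, {C, D, E, F}, {A, C, D, E, F}, {B, C, D, E, F}, S }

Trace:
Seed the family with ℰ together with ∅ and S: { ∅, {A, C, F}, {A, D, E}, {B, C, F}, {A, B, D, E}, S }.
Pass 1 adds 4:
  {C, F}  = ᶜ of {A, B, D, E}
  {B, D, E}  = ᶜ of {A, C, F}
  {A, B, C, F}  = {A, C, F} ∪ {B, C, F}
  {A, C, D, E, F}  = {A, D, E} ∪ {A, C, F}
  (now 10)
Pass 2 adds 3:
  {B}  = ᶜ of {A, C, D, E, F}
  {D, E}  = ᶜ of {A, B, C, F}
  {B, C, D, E, F}  = {B, C, F} ∪ {B, D, E}
  (now 13)
Pass 3. New:
  {A}  = ᶜ of {B, C, D, E, F}
  {C, D, E, F}  = {D, E} ∪ {C, F}
  (now 15)
Pass 4 adds 1:
  {A, B}  = ᶜ of {C, D, E, F}
  (now 16)
Pass 5: no new sets; the family is a σ-algebra.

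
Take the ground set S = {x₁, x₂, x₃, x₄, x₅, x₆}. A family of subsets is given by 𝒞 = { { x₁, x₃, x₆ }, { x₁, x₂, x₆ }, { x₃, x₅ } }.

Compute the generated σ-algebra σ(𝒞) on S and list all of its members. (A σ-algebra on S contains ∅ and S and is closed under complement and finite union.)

Seed the family with 𝒞 together with ∅ and S: { {  }, { x₃, x₅ }, { x₁, x₂, x₆ }, { x₁, x₃, x₆ }, S }.
Pass 1 adds 6:
  { x₂, x₄, x₅ }  = complement { x₁, x₃, x₆ }
  { x₃, x₄, x₅ }  = complement { x₁, x₂, x₆ }
  { x₁, x₂, x₃, x₆ }  = { x₁, x₃, x₆ } ∪ { x₁, x₂, x₆ }
  { x₁, x₂, x₄, x₆ }  = complement { x₃, x₅ }
  { x₁, x₃, x₅, x₆ }  = { x₁, x₃, x₆ } ∪ { x₃, x₅ }
  { x₁, x₂, x₃, x₅, x₆ }  = { x₃, x₅ } ∪ { x₁, x₂, x₆ }
  — 11 sets.
Pass 2 adds 7:
  { x₄ }  = complement { x₁, x₂, x₃, x₅, x₆ }
  { x₂, x₄ }  = complement { x₁, x₃, x₅, x₆ }
  { x₄, x₅ }  = complement { x₁, x₂, x₃, x₆ }
  { x₂, x₃, x₄, x₅ }  = { x₃, x₄, x₅ } ∪ { x₂, x₄, x₅ }
  { x₁, x₂, x₃, x₄, x₆ }  = { x₁, x₂, x₄, x₆ } ∪ { x₁, x₃, x₆ }
  { x₁, x₂, x₄, x₅, x₆ }  = { x₁, x₂, x₄, x₆ } ∪ { x₂, x₄, x₅ }
  { x₁, x₃, x₄, x₅, x₆ }  = { x₁, x₃, x₅, x₆ } ∪ { x₃, x₄, x₅ }
  — 18 sets.
Pass 3. New:
  { x₂ }  = complement { x₁, x₃, x₄, x₅, x₆ }
  { x₃ }  = complement { x₁, x₂, x₄, x₅, x₆ }
  { x₅ }  = complement { x₁, x₂, x₃, x₄, x₆ }
  { x₁, x₆ }  = complement { x₂, x₃, x₄, x₅ }
  { x₁, x₃, x₄, x₆ }  = { x₁, x₃, x₆ } ∪ { x₄ }
  — 23 sets.
Pass 4: +9 →
  { x₂, x₃ }  = { x₂ } ∪ { x₃ }
  { x₂, x₅ }  = complement { x₁, x₃, x₄, x₆ }
  { x₃, x₄ }  = { x₃ } ∪ { x₄ }
  { x₁, x₄, x₆ }  = { x₁, x₆ } ∪ { x₄ }
  { x₁, x₅, x₆ }  = { x₁, x₆ } ∪ { x₅ }
  { x₂, x₃, x₄ }  = { x₃ } ∪ { x₂, x₄ }
  { x₂, x₃, x₅ }  = { x₂ } ∪ { x₃, x₅ }
  { x₁, x₂, x₅, x₆ }  = { x₅ } ∪ { x₁, x₂, x₆ }
  { x₁, x₄, x₅, x₆ }  = { x₁, x₆ } ∪ { x₄, x₅ }
  — 32 sets.
Pass 5: stable.

Hence σ(𝒞) has 32 members: { {  }, { x₂ }, { x₃ }, { x₄ }, { x₅ }, { x₁, x₆ }, { x₂, x₃ }, { x₂, x₄ }, { x₂, x₅ }, { x₃, x₄ }, { x₃, x₅ }, { x₄, x₅ }, { x₁, x₂, x₆ }, { x₁, x₃, x₆ }, { x₁, x₄, x₆ }, { x₁, x₅, x₆ }, { x₂, x₃, x₄ }, { x₂, x₃, x₅ }, { x₂, x₄, x₅ }, { x₃, x₄, x₅ }, { x₁, x₂, x₃, x₆ }, { x₁, x₂, x₄, x₆ }, { x₁, x₂, x₅, x₆ }, { x₁, x₃, x₄, x₆ }, { x₁, x₃, x₅, x₆ }, { x₁, x₄, x₅, x₆ }, { x₂, x₃, x₄, x₅ }, { x₁, x₂, x₃, x₄, x₆ }, { x₁, x₂, x₃, x₅, x₆ }, { x₁, x₂, x₄, x₅, x₆ }, { x₁, x₃, x₄, x₅, x₆ }, S }.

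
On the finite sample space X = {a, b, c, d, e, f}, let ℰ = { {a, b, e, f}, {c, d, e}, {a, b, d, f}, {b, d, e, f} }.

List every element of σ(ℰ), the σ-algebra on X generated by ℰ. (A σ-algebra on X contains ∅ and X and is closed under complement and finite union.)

σ(ℰ) (32 sets): { {}, {a}, {c}, {d}, {e}, {a, c}, {a, d}, {a, e}, {b, f}, {c, d}, {c, e}, {d, e}, {a, b, f}, {a, c, d}, {a, c, e}, {a, d, e}, {b, c, f}, {b, d, f}, {b, e, f}, {c, d, e}, {a, b, c, f}, {a, b, d, f}, {a, b, e, f}, {a, c, d, e}, {b, c, d, f}, {b, c, e, f}, {b, d, e, f}, {a, b, c, d, f}, {a, b, c, e, f}, {a, b, d, e, f}, {b, c, d, e, f}, X }

Working:
Start: ℰ ∪ {∅, X} = { {}, {c, d, e}, {a, b, d, f}, {a, b, e, f}, {b, d, e, f}, X }.
Iteration 1: 6 new —
  {a, c}  = ᶜ of {b, d, e, f}
  {c, d}  = ᶜ of {a, b, e, f}
  {c, e}  = ᶜ of {a, b, d, f}
  {a, b, f}  = ᶜ of {c, d, e}
  {a, b, d, e, f}  = {b, d, e, f} ∪ {a, b, d, f}
  {b, c, d, e, f}  = {c, d, e} ∪ {b, d, e, f}
  (now 12)
Iteration 2: 8 new —
  {a}  = ᶜ of {b, c, d, e, f}
  {c}  = ᶜ of {a, b, d, e, f}
  {a, c, d}  = {c, d} ∪ {a, c}
  {a, c, e}  = {a, c} ∪ {c, e}
  {a, b, c, f}  = {a, c} ∪ {a, b, f}
  {a, c, d, e}  = {c, d, e} ∪ {a, c}
  {a, b, c, d, f}  = {c, d} ∪ {a, b, d, f}
  {a, b, c, e, f}  = {a, c} ∪ {a, b, e, f}
  (now 20)
Iteration 3: 6 new —
  {d}  = ᶜ of {a, b, c, e, f}
  {e}  = ᶜ of {a, b, c, d, f}
  {b, f}  = ᶜ of {a, c, d, e}
  {d, e}  = ᶜ of {a, b, c, f}
  {b, d, f}  = ᶜ of {a, c, e}
  {b, e, f}  = ᶜ of {a, c, d}
  (now 26)
Iteration 4: 6 new —
  {a, d}  = {a} ∪ {d}
  {a, e}  = {a} ∪ {e}
  {a, d, e}  = {a} ∪ {d, e}
  {b, c, f}  = {b, f} ∪ {c}
  {b, c, d, f}  = {b, d, f} ∪ {c, d}
  {b, c, e, f}  = {b, e, f} ∪ {c}
  (now 32)
Iteration 5 adds nothing — fixpoint reached.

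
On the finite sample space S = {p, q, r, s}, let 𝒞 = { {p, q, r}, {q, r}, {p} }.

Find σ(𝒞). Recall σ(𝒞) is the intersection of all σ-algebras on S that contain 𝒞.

σ(𝒞) = { {}, {p}, {s}, {p, s}, {q, r}, {p, q, r}, {q, r, s}, S }

Trace:
Initial family (5 sets): { {}, {p}, {q, r}, {p, q, r}, S }.
Pass 1. New:
  {s}  = S∖{p, q, r}
  {p, s}  = S∖{q, r}
  {q, r, s}  = S∖{p}
  [8 total]
Pass 2: stable.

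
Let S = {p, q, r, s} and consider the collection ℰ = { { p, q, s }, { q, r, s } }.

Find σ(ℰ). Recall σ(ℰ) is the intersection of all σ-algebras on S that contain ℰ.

Take S₀ = ℰ ∪ {∅, S} = { {  }, { p, q, s }, { q, r, s }, S }.
Iteration 1 (2 new):
  { p }  = { q, r, s }ᶜ
  { r }  = { p, q, s }ᶜ
  — 6 sets.
Iteration 2 (1 new):
  { p, r }  = { r } ∪ { p }
  — 7 sets.
Iteration 3: +1 →
  { q, s }  = { p, r }ᶜ
  — 8 sets.
Iteration 4: no new sets; the family is a σ-algebra.

Therefore σ(ℰ) = { {  }, { p }, { r }, { p, r }, { q, s }, { p, q, s }, { q, r, s }, S } (|σ(ℰ)| = 8).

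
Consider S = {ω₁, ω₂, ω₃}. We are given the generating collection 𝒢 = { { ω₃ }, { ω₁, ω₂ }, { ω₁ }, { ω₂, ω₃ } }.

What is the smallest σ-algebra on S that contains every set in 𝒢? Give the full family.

σ(𝒢) (8 sets): { {}, { ω₁ }, { ω₂ }, { ω₃ }, { ω₁, ω₂ }, { ω₁, ω₃ }, { ω₂, ω₃ }, S }

Trace:
Start: 𝒢 ∪ {∅, S} = { {}, { ω₁ }, { ω₃ }, { ω₁, ω₂ }, { ω₂, ω₃ }, S }.
Step 1: +1 →
  { ω₁, ω₃ }  = { ω₃ } ∪ { ω₁ }
  |family| = 7
Step 2 (1 new):
  { ω₂ }  = S∖{ ω₁, ω₃ }
  |family| = 8
After Step 3 the family is unchanged; done.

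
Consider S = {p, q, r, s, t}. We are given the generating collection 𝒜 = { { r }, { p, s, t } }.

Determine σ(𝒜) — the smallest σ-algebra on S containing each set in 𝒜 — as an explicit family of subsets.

Seed the family with 𝒜 together with ∅ and S: { {  }, { r }, { p, s, t }, S }.
Round 1: 3 new —
  { q, r }  = S∖{ p, s, t }
  { p, q, s, t }  = S∖{ r }
  { p, r, s, t }  = { r } ∪ { p, s, t }
Round 2 (1 new):
  { q }  = S∖{ p, r, s, t }
Round 3 adds nothing — fixpoint reached.

σ(𝒜) = { {  }, { q }, { r }, { q, r }, { p, s, t }, { p, q, s, t }, { p, r, s, t }, S }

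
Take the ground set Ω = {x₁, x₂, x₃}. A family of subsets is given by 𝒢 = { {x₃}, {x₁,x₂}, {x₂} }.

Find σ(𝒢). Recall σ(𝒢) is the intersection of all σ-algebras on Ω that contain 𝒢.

Begin from { {}, {x₂}, {x₃}, {x₁,x₂}, Ω } (that is, 𝒢 plus ∅ and Ω).
Pass 1 (2 new):
  {x₁,x₃}  = ᶜ of {x₂}
  {x₂,x₃}  = {x₃} ∪ {x₂}
  — 7 sets.
Pass 2. New:
  {x₁}  = ᶜ of {x₂,x₃}
  — 8 sets.
Pass 3 adds nothing — fixpoint reached.

σ(𝒢) = { {}, {x₁}, {x₂}, {x₃}, {x₁,x₂}, {x₁,x₃}, {x₂,x₃}, Ω }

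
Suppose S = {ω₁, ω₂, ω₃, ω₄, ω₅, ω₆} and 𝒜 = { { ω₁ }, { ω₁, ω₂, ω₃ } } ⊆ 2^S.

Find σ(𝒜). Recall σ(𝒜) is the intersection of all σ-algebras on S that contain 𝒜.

σ(𝒜) (8 sets): { ∅, { ω₁ }, { ω₂, ω₃ }, { ω₁, ω₂, ω₃ }, { ω₄, ω₅, ω₆ }, { ω₁, ω₄, ω₅, ω₆ }, { ω₂, ω₃, ω₄, ω₅, ω₆ }, S }

Check:
Begin from { ∅, { ω₁ }, { ω₁, ω₂, ω₃ }, S } (that is, 𝒜 plus ∅ and S).
Iteration 1. New:
  { ω₄, ω₅, ω₆ }  = ᶜ of { ω₁, ω₂, ω₃ }
  { ω₂, ω₃, ω₄, ω₅, ω₆ }  = ᶜ of { ω₁ }
  [6 total]
Iteration 2 adds 1:
  { ω₁, ω₄, ω₅, ω₆ }  = { ω₄, ω₅, ω₆ } ∪ { ω₁ }
  [7 total]
Iteration 3 adds 1:
  { ω₂, ω₃ }  = ᶜ of { ω₁, ω₄, ω₅, ω₆ }
  [8 total]
Iteration 4: stable.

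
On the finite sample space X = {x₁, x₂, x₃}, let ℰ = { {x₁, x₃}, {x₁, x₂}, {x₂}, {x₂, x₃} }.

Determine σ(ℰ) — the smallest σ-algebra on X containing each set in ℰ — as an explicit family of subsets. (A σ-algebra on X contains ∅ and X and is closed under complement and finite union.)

Begin from { ∅, {x₂}, {x₁, x₂}, {x₁, x₃}, {x₂, x₃}, X } (that is, ℰ plus ∅ and X).
Iteration 1 adds 2:
  {x₁}  = {x₂, x₃}ᶜ
  {x₃}  = {x₁, x₂}ᶜ
  [8 total]
Iteration 2: already closed under ᶜ and ∪.

Therefore σ(ℰ) = { ∅, {x₁}, {x₂}, {x₃}, {x₁, x₂}, {x₁, x₃}, {x₂, x₃}, X } (|σ(ℰ)| = 8).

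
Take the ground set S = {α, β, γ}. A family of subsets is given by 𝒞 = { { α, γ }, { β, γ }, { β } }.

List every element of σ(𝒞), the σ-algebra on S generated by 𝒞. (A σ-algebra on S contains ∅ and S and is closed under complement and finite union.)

Take S₀ = 𝒞 ∪ {∅, S} = { {  }, { β }, { α, γ }, { β, γ }, S }.
Pass 1: +1 →
  { α }  = ᶜ of { β, γ }
  [6 total]
Pass 2: +1 →
  { α, β }  = { β } ∪ { α }
  [7 total]
Pass 3: 1 new —
  { γ }  = ᶜ of { α, β }
  [8 total]
Pass 4: stable.

Therefore σ(𝒞) = { {  }, { α }, { β }, { γ }, { α, β }, { α, γ }, { β, γ }, S } (|σ(𝒞)| = 8).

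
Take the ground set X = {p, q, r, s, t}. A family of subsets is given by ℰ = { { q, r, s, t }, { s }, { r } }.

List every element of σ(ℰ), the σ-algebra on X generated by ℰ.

Answer: σ(ℰ) = { ∅, { p }, { r }, { s }, { p, r }, { p, s }, { q, t }, { r, s }, { p, q, t }, { p, r, s }, { q, r, t }, { q, s, t }, { p, q, r, t }, { p, q, s, t }, { q, r, s, t }, X }

Check:
Initial family (5 sets): { ∅, { r }, { s }, { q, r, s, t }, X }.
Pass 1 (4 new):
  { p }  = { q, r, s, t }ᶜ
  { r, s }  = { r } ∪ { s }
  { p, q, r, t }  = { s }ᶜ
  { p, q, s, t }  = { r }ᶜ
  |family| = 9
Pass 2: +4 →
  { p, r }  = { r } ∪ { p }
  { p, s }  = { s } ∪ { p }
  { p, q, t }  = { r, s }ᶜ
  { p, r, s }  = { r, s } ∪ { p }
  |family| = 13
Pass 3: +3 →
  { q, t }  = { p, r, s }ᶜ
  { q, r, t }  = { p, s }ᶜ
  { q, s, t }  = { p, r }ᶜ
  |family| = 16
Pass 4: already closed under ᶜ and ∪.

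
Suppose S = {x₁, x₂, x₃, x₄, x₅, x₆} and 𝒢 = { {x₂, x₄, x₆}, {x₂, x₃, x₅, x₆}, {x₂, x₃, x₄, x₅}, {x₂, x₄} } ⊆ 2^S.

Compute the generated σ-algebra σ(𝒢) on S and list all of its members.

|σ(𝒢)| = 32.  σ(𝒢) = { {}, {x₁}, {x₂}, {x₄}, {x₆}, {x₁, x₂}, {x₁, x₄}, {x₁, x₆}, {x₂, x₄}, {x₂, x₆}, {x₃, x₅}, {x₄, x₆}, {x₁, x₂, x₄}, {x₁, x₂, x₆}, {x₁, x₃, x₅}, {x₁, x₄, x₆}, {x₂, x₃, x₅}, {x₂, x₄, x₆}, {x₃, x₄, x₅}, {x₃, x₅, x₆}, {x₁, x₂, x₃, x₅}, {x₁, x₂, x₄, x₆}, {x₁, x₃, x₄, x₅}, {x₁, x₃, x₅, x₆}, {x₂, x₃, x₄, x₅}, {x₂, x₃, x₅, x₆}, {x₃, x₄, x₅, x₆}, {x₁, x₂, x₃, x₄, x₅}, {x₁, x₂, x₃, x₅, x₆}, {x₁, x₃, x₄, x₅, x₆}, {x₂, x₃, x₄, x₅, x₆}, S }

Working:
Begin from { {}, {x₂, x₄}, {x₂, x₄, x₆}, {x₂, x₃, x₄, x₅}, {x₂, x₃, x₅, x₆}, S } (that is, 𝒢 plus ∅ and S).
Step 1: 5 new —
  {x₁, x₄}  = complement {x₂, x₃, x₅, x₆}
  {x₁, x₆}  = complement {x₂, x₃, x₄, x₅}
  {x₁, x₃, x₅}  = complement {x₂, x₄, x₆}
  {x₁, x₃, x₅, x₆}  = complement {x₂, x₄}
  {x₂, x₃, x₄, x₅, x₆}  = {x₂, x₄, x₆} ∪ {x₂, x₃, x₄, x₅}
  [11 total]
Step 2. New:
  {x₁}  = complement {x₂, x₃, x₄, x₅, x₆}
  {x₁, x₂, x₄}  = {x₁, x₄} ∪ {x₂, x₄}
  {x₁, x₄, x₆}  = {x₁, x₆} ∪ {x₁, x₄}
  {x₁, x₂, x₄, x₆}  = {x₂, x₄, x₆} ∪ {x₁, x₆}
  {x₁, x₃, x₄, x₅}  = {x₁, x₃, x₅} ∪ {x₁, x₄}
  {x₁, x₂, x₃, x₄, x₅}  = {x₁, x₃, x₅} ∪ {x₂, x₃, x₄, x₅}
  {x₁, x₂, x₃, x₅, x₆}  = {x₁, x₃, x₅, x₆} ∪ {x₂, x₃, x₅, x₆}
  {x₁, x₃, x₄, x₅, x₆}  = {x₁, x₃, x₅, x₆} ∪ {x₁, x₄}
  [19 total]
Step 3 (7 new):
  {x₂}  = complement {x₁, x₃, x₄, x₅, x₆}
  {x₄}  = complement {x₁, x₂, x₃, x₅, x₆}
  {x₆}  = complement {x₁, x₂, x₃, x₄, x₅}
  {x₂, x₆}  = complement {x₁, x₃, x₄, x₅}
  {x₃, x₅}  = complement {x₁, x₂, x₄, x₆}
  {x₂, x₃, x₅}  = complement {x₁, x₄, x₆}
  {x₃, x₅, x₆}  = complement {x₁, x₂, x₄}
  [26 total]
Step 4. New:
  {x₁, x₂}  = {x₁} ∪ {x₂}
  {x₄, x₆}  = {x₆} ∪ {x₄}
  {x₁, x₂, x₆}  = {x₁} ∪ {x₂, x₆}
  {x₃, x₄, x₅}  = {x₄} ∪ {x₃, x₅}
  {x₁, x₂, x₃, x₅}  = {x₁} ∪ {x₂, x₃, x₅}
  {x₃, x₄, x₅, x₆}  = {x₃, x₅, x₆} ∪ {x₄}
  [32 total]
After Step 5 the family is unchanged; done.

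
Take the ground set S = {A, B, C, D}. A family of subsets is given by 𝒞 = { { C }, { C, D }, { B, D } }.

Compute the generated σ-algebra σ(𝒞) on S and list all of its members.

|σ(𝒞)| = 16.  σ(𝒞) = { {}, { A }, { B }, { C }, { D }, { A, B }, { A, C }, { A, D }, { B, C }, { B, D }, { C, D }, { A, B, C }, { A, B, D }, { A, C, D }, { B, C, D }, S }

Check:
Seed the family with 𝒞 together with ∅ and S: { {}, { C }, { B, D }, { C, D }, S }.
Iteration 1. New:
  { A, B }  = { C, D }ᶜ
  { A, C }  = { B, D }ᶜ
  { A, B, D }  = { C }ᶜ
  { B, C, D }  = { C } ∪ { B, D }
  [9 total]
Iteration 2 adds 3:
  { A }  = { B, C, D }ᶜ
  { A, B, C }  = { A, B } ∪ { C }
  { A, C, D }  = { C, D } ∪ { A, C }
  [12 total]
Iteration 3: 2 new —
  { B }  = { A, C, D }ᶜ
  { D }  = { A, B, C }ᶜ
  [14 total]
Iteration 4 (2 new):
  { A, D }  = { D } ∪ { A }
  { B, C }  = { C } ∪ { B }
  [16 total]
Iteration 5: closed — nothing new.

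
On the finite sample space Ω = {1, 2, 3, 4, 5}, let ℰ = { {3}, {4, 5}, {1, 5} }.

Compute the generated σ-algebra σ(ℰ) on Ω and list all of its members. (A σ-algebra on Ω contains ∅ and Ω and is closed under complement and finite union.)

|σ(ℰ)| = 32.  σ(ℰ) = { {}, {1}, {2}, {3}, {4}, {5}, {1, 2}, {1, 3}, {1, 4}, {1, 5}, {2, 3}, {2, 4}, {2, 5}, {3, 4}, {3, 5}, {4, 5}, {1, 2, 3}, {1, 2, 4}, {1, 2, 5}, {1, 3, 4}, {1, 3, 5}, {1, 4, 5}, {2, 3, 4}, {2, 3, 5}, {2, 4, 5}, {3, 4, 5}, {1, 2, 3, 4}, {1, 2, 3, 5}, {1, 2, 4, 5}, {1, 3, 4, 5}, {2, 3, 4, 5}, Ω }

Check:
Seed the family with ℰ together with ∅ and Ω: { {}, {3}, {1, 5}, {4, 5}, Ω }.
Iteration 1 (6 new):
  {1, 2, 3}  = ᶜ of {4, 5}
  {1, 3, 5}  = {3} ∪ {1, 5}
  {1, 4, 5}  = {4, 5} ∪ {1, 5}
  {2, 3, 4}  = ᶜ of {1, 5}
  {3, 4, 5}  = {4, 5} ∪ {3}
  {1, 2, 4, 5}  = ᶜ of {3}
Iteration 2. New:
  {1, 2}  = ᶜ of {3, 4, 5}
  {2, 3}  = ᶜ of {1, 4, 5}
  {2, 4}  = ᶜ of {1, 3, 5}
  {1, 2, 3, 4}  = {1, 2, 3} ∪ {2, 3, 4}
  {1, 2, 3, 5}  = {1, 2, 3} ∪ {1, 3, 5}
  {1, 3, 4, 5}  = {1, 4, 5} ∪ {3, 4, 5}
  {2, 3, 4, 5}  = {3, 4, 5} ∪ {2, 3, 4}
Iteration 3 (7 new):
  {1}  = ᶜ of {2, 3, 4, 5}
  {2}  = ᶜ of {1, 3, 4, 5}
  {4}  = ᶜ of {1, 2, 3, 5}
  {5}  = ᶜ of {1, 2, 3, 4}
  {1, 2, 4}  = {1, 2} ∪ {2, 4}
  {1, 2, 5}  = {1, 2} ∪ {1, 5}
  {2, 4, 5}  = {4, 5} ∪ {2, 4}
Iteration 4 adds 6:
  {1, 3}  = ᶜ of {2, 4, 5}
  {1, 4}  = {4} ∪ {1}
  {2, 5}  = {2} ∪ {5}
  {3, 4}  = ᶜ of {1, 2, 5}
  {3, 5}  = ᶜ of {1, 2, 4}
  {2, 3, 5}  = {5} ∪ {2, 3}
Iteration 5 (1 new):
  {1, 3, 4}  = ᶜ of {2, 5}
Iteration 6: closed — nothing new.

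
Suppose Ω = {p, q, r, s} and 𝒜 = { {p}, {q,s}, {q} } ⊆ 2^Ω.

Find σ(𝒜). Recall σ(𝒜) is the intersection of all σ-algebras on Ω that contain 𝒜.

σ(𝒜) = { {}, {p}, {q}, {r}, {s}, {p,q}, {p,r}, {p,s}, {q,r}, {q,s}, {r,s}, {p,q,r}, {p,q,s}, {p,r,s}, {q,r,s}, Ω }

Derivation:
Initial family (5 sets): { {}, {p}, {q}, {q,s}, Ω }.
Round 1: +5 →
  {p,q}  = {q} ∪ {p}
  {p,r}  = Ω∖{q,s}
  {p,q,s}  = {q,s} ∪ {p}
  {p,r,s}  = Ω∖{q}
  {q,r,s}  = Ω∖{p}
Round 2 adds 3:
  {r}  = Ω∖{p,q,s}
  {r,s}  = Ω∖{p,q}
  {p,q,r}  = {p,q} ∪ {p,r}
Round 3: 2 new —
  {s}  = Ω∖{p,q,r}
  {q,r}  = {r} ∪ {q}
Round 4: +1 →
  {p,s}  = Ω∖{q,r}
Round 5: no new sets; the family is a σ-algebra.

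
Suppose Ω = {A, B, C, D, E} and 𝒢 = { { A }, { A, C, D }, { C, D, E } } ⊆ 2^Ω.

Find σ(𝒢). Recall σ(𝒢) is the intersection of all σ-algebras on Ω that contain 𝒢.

σ(𝒢) = { ∅, { A }, { B }, { E }, { A, B }, { A, E }, { B, E }, { C, D }, { A, B, E }, { A, C, D }, { B, C, D }, { C, D, E }, { A, B, C, D }, { A, C, D, E }, { B, C, D, E }, Ω }

Trace:
Initial family (5 sets): { ∅, { A }, { A, C, D }, { C, D, E }, Ω }.
Step 1: 4 new —
  { A, B }  = complement { C, D, E }
  { B, E }  = complement { A, C, D }
  { A, C, D, E }  = { C, D, E } ∪ { A, C, D }
  { B, C, D, E }  = complement { A }
  |family| = 9
Step 2: 3 new —
  { B }  = complement { A, C, D, E }
  { A, B, E }  = { B, E } ∪ { A, B }
  { A, B, C, D }  = { A, B } ∪ { A, C, D }
  |family| = 12
Step 3: 2 new —
  { E }  = complement { A, B, C, D }
  { C, D }  = complement { A, B, E }
  |family| = 14
Step 4 (2 new):
  { A, E }  = { E } ∪ { A }
  { B, C, D }  = { C, D } ∪ { B }
  |family| = 16
Step 5 adds nothing — fixpoint reached.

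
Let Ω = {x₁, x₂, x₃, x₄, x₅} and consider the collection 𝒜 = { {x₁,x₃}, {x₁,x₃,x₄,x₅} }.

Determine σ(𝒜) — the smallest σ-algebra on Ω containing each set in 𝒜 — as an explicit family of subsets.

σ(𝒜) (8 sets): { ∅, {x₂}, {x₁,x₃}, {x₄,x₅}, {x₁,x₂,x₃}, {x₂,x₄,x₅}, {x₁,x₃,x₄,x₅}, Ω }

Check:
Seed the family with 𝒜 together with ∅ and Ω: { ∅, {x₁,x₃}, {x₁,x₃,x₄,x₅}, Ω }.
Pass 1 adds 2:
  {x₂}  = Ω∖{x₁,x₃,x₄,x₅}
  {x₂,x₄,x₅}  = Ω∖{x₁,x₃}
  [6 total]
Pass 2 (1 new):
  {x₁,x₂,x₃}  = {x₁,x₃} ∪ {x₂}
  [7 total]
Pass 3 adds 1:
  {x₄,x₅}  = Ω∖{x₁,x₂,x₃}
  [8 total]
Pass 4: closed — nothing new.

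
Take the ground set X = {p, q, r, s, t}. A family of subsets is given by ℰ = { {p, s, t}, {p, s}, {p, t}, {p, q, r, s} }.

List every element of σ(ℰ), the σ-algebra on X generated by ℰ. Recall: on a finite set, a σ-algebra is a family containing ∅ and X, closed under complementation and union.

Start: ℰ ∪ {∅, X} = { ∅, {p, s}, {p, t}, {p, s, t}, {p, q, r, s}, X }.
Round 1: 4 new —
  {t}  = ᶜ of {p, q, r, s}
  {q, r}  = ᶜ of {p, s, t}
  {q, r, s}  = ᶜ of {p, t}
  {q, r, t}  = ᶜ of {p, s}
  (now 10)
Round 2. New:
  {p, q, r, t}  = {q, r, t} ∪ {p, t}
  {q, r, s, t}  = {q, r, s} ∪ {t}
  (now 12)
Round 3. New:
  {p}  = ᶜ of {q, r, s, t}
  {s}  = ᶜ of {p, q, r, t}
  (now 14)
Round 4: 2 new —
  {s, t}  = {s} ∪ {t}
  {p, q, r}  = {q, r} ∪ {p}
  (now 16)
Round 5: already closed under ᶜ and ∪.

Therefore σ(ℰ) = { ∅, {p}, {s}, {t}, {p, s}, {p, t}, {q, r}, {s, t}, {p, q, r}, {p, s, t}, {q, r, s}, {q, r, t}, {p, q, r, s}, {p, q, r, t}, {q, r, s, t}, X } (|σ(ℰ)| = 16).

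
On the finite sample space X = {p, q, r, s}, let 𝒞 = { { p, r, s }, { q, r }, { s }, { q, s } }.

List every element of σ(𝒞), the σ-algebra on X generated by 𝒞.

Seed the family with 𝒞 together with ∅ and X: { {}, { s }, { q, r }, { q, s }, { p, r, s }, X }.
Round 1: +5 →
  { q }  = ᶜ of { p, r, s }
  { p, r }  = ᶜ of { q, s }
  { p, s }  = ᶜ of { q, r }
  { p, q, r }  = ᶜ of { s }
  { q, r, s }  = { q, r } ∪ { s }
  (now 11)
Round 2 (2 new):
  { p }  = ᶜ of { q, r, s }
  { p, q, s }  = { q } ∪ { p, s }
  (now 13)
Round 3 adds 2:
  { r }  = ᶜ of { p, q, s }
  { p, q }  = { q } ∪ { p }
  (now 15)
Round 4: +1 →
  { r, s }  = ᶜ of { p, q }
  (now 16)
Round 5: no new sets; the family is a σ-algebra.

σ(𝒞) = { {}, { p }, { q }, { r }, { s }, { p, q }, { p, r }, { p, s }, { q, r }, { q, s }, { r, s }, { p, q, r }, { p, q, s }, { p, r, s }, { q, r, s }, X }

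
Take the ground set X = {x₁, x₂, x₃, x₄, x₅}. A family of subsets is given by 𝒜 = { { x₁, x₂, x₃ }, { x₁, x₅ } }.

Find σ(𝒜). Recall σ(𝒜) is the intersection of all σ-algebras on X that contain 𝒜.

Start: 𝒜 ∪ {∅, X} = { ∅, { x₁, x₅ }, { x₁, x₂, x₃ }, X }.
Step 1: +3 →
  { x₄, x₅ }  = ᶜ of { x₁, x₂, x₃ }
  { x₂, x₃, x₄ }  = ᶜ of { x₁, x₅ }
  { x₁, x₂, x₃, x₅ }  = { x₁, x₂, x₃ } ∪ { x₁, x₅ }
  (now 7)
Step 2 adds 4:
  { x₄ }  = ᶜ of { x₁, x₂, x₃, x₅ }
  { x₁, x₄, x₅ }  = { x₄, x₅ } ∪ { x₁, x₅ }
  { x₁, x₂, x₃, x₄ }  = { x₁, x₂, x₃ } ∪ { x₂, x₃, x₄ }
  { x₂, x₃, x₄, x₅ }  = { x₄, x₅ } ∪ { x₂, x₃, x₄ }
  (now 11)
Step 3 adds 3:
  { x₁ }  = ᶜ of { x₂, x₃, x₄, x₅ }
  { x₅ }  = ᶜ of { x₁, x₂, x₃, x₄ }
  { x₂, x₃ }  = ᶜ of { x₁, x₄, x₅ }
  (now 14)
Step 4. New:
  { x₁, x₄ }  = { x₄ } ∪ { x₁ }
  { x₂, x₃, x₅ }  = { x₂, x₃ } ∪ { x₅ }
  (now 16)
After Step 5 the family is unchanged; done.

σ(𝒜) = { ∅, { x₁ }, { x₄ }, { x₅ }, { x₁, x₄ }, { x₁, x₅ }, { x₂, x₃ }, { x₄, x₅ }, { x₁, x₂, x₃ }, { x₁, x₄, x₅ }, { x₂, x₃, x₄ }, { x₂, x₃, x₅ }, { x₁, x₂, x₃, x₄ }, { x₁, x₂, x₃, x₅ }, { x₂, x₃, x₄, x₅ }, X }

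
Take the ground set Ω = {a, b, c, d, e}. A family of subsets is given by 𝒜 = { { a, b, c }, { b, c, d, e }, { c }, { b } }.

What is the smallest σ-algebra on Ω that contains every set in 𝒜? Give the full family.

Initial family (6 sets): { {  }, { b }, { c }, { a, b, c }, { b, c, d, e }, Ω }.
Pass 1 adds 5:
  { a }  = Ω∖{ b, c, d, e }
  { b, c }  = { c } ∪ { b }
  { d, e }  = Ω∖{ a, b, c }
  { a, b, d, e }  = Ω∖{ c }
  { a, c, d, e }  = Ω∖{ b }
  [11 total]
Pass 2 (5 new):
  { a, b }  = { b } ∪ { a }
  { a, c }  = { c } ∪ { a }
  { a, d, e }  = Ω∖{ b, c }
  { b, d, e }  = { b } ∪ { d, e }
  { c, d, e }  = { d, e } ∪ { c }
  [16 total]
Pass 3: already closed under ᶜ and ∪.

|σ(𝒜)| = 16.  σ(𝒜) = { {  }, { a }, { b }, { c }, { a, b }, { a, c }, { b, c }, { d, e }, { a, b, c }, { a, d, e }, { b, d, e }, { c, d, e }, { a, b, d, e }, { a, c, d, e }, { b, c, d, e }, Ω }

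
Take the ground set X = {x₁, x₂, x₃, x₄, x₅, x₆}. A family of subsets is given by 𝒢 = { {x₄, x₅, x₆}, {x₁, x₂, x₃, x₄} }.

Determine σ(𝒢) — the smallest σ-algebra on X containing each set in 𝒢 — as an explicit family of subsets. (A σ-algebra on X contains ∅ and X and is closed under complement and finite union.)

σ(𝒢) (8 sets): { {}, {x₄}, {x₅, x₆}, {x₁, x₂, x₃}, {x₄, x₅, x₆}, {x₁, x₂, x₃, x₄}, {x₁, x₂, x₃, x₅, x₆}, X }

Derivation:
Take S₀ = 𝒢 ∪ {∅, X} = { {}, {x₄, x₅, x₆}, {x₁, x₂, x₃, x₄}, X }.
Round 1 adds 2:
  {x₅, x₆}  = complement {x₁, x₂, x₃, x₄}
  {x₁, x₂, x₃}  = complement {x₄, x₅, x₆}
  — 6 sets.
Round 2 adds 1:
  {x₁, x₂, x₃, x₅, x₆}  = {x₁, x₂, x₃} ∪ {x₅, x₆}
  — 7 sets.
Round 3 adds 1:
  {x₄}  = complement {x₁, x₂, x₃, x₅, x₆}
  — 8 sets.
Round 4: no new sets; the family is a σ-algebra.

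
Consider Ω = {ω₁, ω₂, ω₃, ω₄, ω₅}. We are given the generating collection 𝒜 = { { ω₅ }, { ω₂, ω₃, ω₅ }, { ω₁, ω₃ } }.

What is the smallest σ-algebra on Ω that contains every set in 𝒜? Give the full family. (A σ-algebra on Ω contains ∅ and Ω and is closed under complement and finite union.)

σ(𝒜) (32 sets): { {  }, { ω₁ }, { ω₂ }, { ω₃ }, { ω₄ }, { ω₅ }, { ω₁, ω₂ }, { ω₁, ω₃ }, { ω₁, ω₄ }, { ω₁, ω₅ }, { ω₂, ω₃ }, { ω₂, ω₄ }, { ω₂, ω₅ }, { ω₃, ω₄ }, { ω₃, ω₅ }, { ω₄, ω₅ }, { ω₁, ω₂, ω₃ }, { ω₁, ω₂, ω₄ }, { ω₁, ω₂, ω₅ }, { ω₁, ω₃, ω₄ }, { ω₁, ω₃, ω₅ }, { ω₁, ω₄, ω₅ }, { ω₂, ω₃, ω₄ }, { ω₂, ω₃, ω₅ }, { ω₂, ω₄, ω₅ }, { ω₃, ω₄, ω₅ }, { ω₁, ω₂, ω₃, ω₄ }, { ω₁, ω₂, ω₃, ω₅ }, { ω₁, ω₂, ω₄, ω₅ }, { ω₁, ω₃, ω₄, ω₅ }, { ω₂, ω₃, ω₄, ω₅ }, Ω }

Trace:
Take S₀ = 𝒜 ∪ {∅, Ω} = { {  }, { ω₅ }, { ω₁, ω₃ }, { ω₂, ω₃, ω₅ }, Ω }.
Step 1. New:
  { ω₁, ω₄ }  = ᶜ of { ω₂, ω₃, ω₅ }
  { ω₁, ω₃, ω₅ }  = { ω₁, ω₃ } ∪ { ω₅ }
  { ω₂, ω₄, ω₅ }  = ᶜ of { ω₁, ω₃ }
  { ω₁, ω₂, ω₃, ω₄ }  = ᶜ of { ω₅ }
  { ω₁, ω₂, ω₃, ω₅ }  = { ω₂, ω₃, ω₅ } ∪ { ω₁, ω₃ }
  — 10 sets.
Step 2 adds 7:
  { ω₄ }  = ᶜ of { ω₁, ω₂, ω₃, ω₅ }
  { ω₂, ω₄ }  = ᶜ of { ω₁, ω₃, ω₅ }
  { ω₁, ω₃, ω₄ }  = { ω₁, ω₄ } ∪ { ω₁, ω₃ }
  { ω₁, ω₄, ω₅ }  = { ω₅ } ∪ { ω₁, ω₄ }
  { ω₁, ω₂, ω₄, ω₅ }  = { ω₁, ω₄ } ∪ { ω₂, ω₄, ω₅ }
  { ω₁, ω₃, ω₄, ω₅ }  = { ω₁, ω₃, ω₅ } ∪ { ω₁, ω₄ }
  { ω₂, ω₃, ω₄, ω₅ }  = { ω₂, ω₃, ω₅ } ∪ { ω₂, ω₄, ω₅ }
  — 17 sets.
Step 3: +7 →
  { ω₁ }  = ᶜ of { ω₂, ω₃, ω₄, ω₅ }
  { ω₂ }  = ᶜ of { ω₁, ω₃, ω₄, ω₅ }
  { ω₃ }  = ᶜ of { ω₁, ω₂, ω₄, ω₅ }
  { ω₂, ω₃ }  = ᶜ of { ω₁, ω₄, ω₅ }
  { ω₂, ω₅ }  = ᶜ of { ω₁, ω₃, ω₄ }
  { ω₄, ω₅ }  = { ω₄ } ∪ { ω₅ }
  { ω₁, ω₂, ω₄ }  = { ω₁, ω₄ } ∪ { ω₂, ω₄ }
  — 24 sets.
Step 4: +8 →
  { ω₁, ω₂ }  = { ω₂ } ∪ { ω₁ }
  { ω₁, ω₅ }  = { ω₅ } ∪ { ω₁ }
  { ω₃, ω₄ }  = { ω₃ } ∪ { ω₄ }
  { ω₃, ω₅ }  = ᶜ of { ω₁, ω₂, ω₄ }
  { ω₁, ω₂, ω₃ }  = ᶜ of { ω₄, ω₅ }
  { ω₁, ω₂, ω₅ }  = { ω₂, ω₅ } ∪ { ω₁ }
  { ω₂, ω₃, ω₄ }  = { ω₃ } ∪ { ω₂, ω₄ }
  { ω₃, ω₄, ω₅ }  = { ω₄, ω₅ } ∪ { ω₃ }
  — 32 sets.
Step 5: no new sets; the family is a σ-algebra.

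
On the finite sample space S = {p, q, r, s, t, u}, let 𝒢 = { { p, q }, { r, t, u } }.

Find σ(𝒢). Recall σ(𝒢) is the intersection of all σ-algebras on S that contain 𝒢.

Begin from { ∅, { p, q }, { r, t, u }, S } (that is, 𝒢 plus ∅ and S).
Step 1 (3 new):
  { p, q, s }  = complement { r, t, u }
  { r, s, t, u }  = complement { p, q }
  { p, q, r, t, u }  = { p, q } ∪ { r, t, u }
  [7 total]
Step 2 (1 new):
  { s }  = complement { p, q, r, t, u }
  [8 total]
After Step 3 the family is unchanged; done.

|σ(𝒢)| = 8.  σ(𝒢) = { ∅, { s }, { p, q }, { p, q, s }, { r, t, u }, { r, s, t, u }, { p, q, r, t, u }, S }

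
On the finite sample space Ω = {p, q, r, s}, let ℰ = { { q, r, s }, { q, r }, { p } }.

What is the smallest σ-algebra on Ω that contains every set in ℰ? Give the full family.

Answer: σ(ℰ) = { {  }, { p }, { s }, { p, s }, { q, r }, { p, q, r }, { q, r, s }, Ω }

Trace:
Start: ℰ ∪ {∅, Ω} = { {  }, { p }, { q, r }, { q, r, s }, Ω }.
Step 1: +2 →
  { p, s }  = complement { q, r }
  { p, q, r }  = { q, r } ∪ { p }
  — 7 sets.
Step 2. New:
  { s }  = complement { p, q, r }
  — 8 sets.
After Step 3 the family is unchanged; done.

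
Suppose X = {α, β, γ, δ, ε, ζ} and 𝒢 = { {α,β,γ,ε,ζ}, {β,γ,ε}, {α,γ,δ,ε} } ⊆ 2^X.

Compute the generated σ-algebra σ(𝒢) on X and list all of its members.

Seed the family with 𝒢 together with ∅ and X: { {}, {β,γ,ε}, {α,γ,δ,ε}, {α,β,γ,ε,ζ}, X }.
Round 1. New:
  {δ}  = ᶜ of {α,β,γ,ε,ζ}
  {β,ζ}  = ᶜ of {α,γ,δ,ε}
  {α,δ,ζ}  = ᶜ of {β,γ,ε}
  {α,β,γ,δ,ε}  = {β,γ,ε} ∪ {α,γ,δ,ε}
  |family| = 9
Round 2 (6 new):
  {ζ}  = ᶜ of {α,β,γ,δ,ε}
  {β,δ,ζ}  = {β,ζ} ∪ {δ}
  {α,β,δ,ζ}  = {β,ζ} ∪ {α,δ,ζ}
  {β,γ,δ,ε}  = {β,γ,ε} ∪ {δ}
  {β,γ,ε,ζ}  = {β,ζ} ∪ {β,γ,ε}
  {α,γ,δ,ε,ζ}  = {α,δ,ζ} ∪ {α,γ,δ,ε}
  |family| = 15
Round 3 (7 new):
  {β}  = ᶜ of {α,γ,δ,ε,ζ}
  {α,δ}  = ᶜ of {β,γ,ε,ζ}
  {α,ζ}  = ᶜ of {β,γ,δ,ε}
  {γ,ε}  = ᶜ of {α,β,δ,ζ}
  {δ,ζ}  = {δ} ∪ {ζ}
  {α,γ,ε}  = ᶜ of {β,δ,ζ}
  {β,γ,δ,ε,ζ}  = {β,δ,ζ} ∪ {β,γ,ε}
  |family| = 22
Round 4 (9 new):
  {α}  = ᶜ of {β,γ,δ,ε,ζ}
  {β,δ}  = {β} ∪ {δ}
  {α,β,δ}  = {β} ∪ {α,δ}
  {α,β,ζ}  = {α,ζ} ∪ {β}
  {γ,δ,ε}  = {γ,ε} ∪ {δ}
  {γ,ε,ζ}  = {γ,ε} ∪ {ζ}
  {α,β,γ,ε}  = ᶜ of {δ,ζ}
  {α,γ,ε,ζ}  = {α,ζ} ∪ {α,γ,ε}
  {γ,δ,ε,ζ}  = {γ,ε} ∪ {δ,ζ}
  |family| = 31
Round 5. New:
  {α,β}  = ᶜ of {γ,δ,ε,ζ}
  |family| = 32
Round 6: closed — nothing new.

Hence σ(𝒢) has 32 members: { {}, {α}, {β}, {δ}, {ζ}, {α,β}, {α,δ}, {α,ζ}, {β,δ}, {β,ζ}, {γ,ε}, {δ,ζ}, {α,β,δ}, {α,β,ζ}, {α,γ,ε}, {α,δ,ζ}, {β,γ,ε}, {β,δ,ζ}, {γ,δ,ε}, {γ,ε,ζ}, {α,β,γ,ε}, {α,β,δ,ζ}, {α,γ,δ,ε}, {α,γ,ε,ζ}, {β,γ,δ,ε}, {β,γ,ε,ζ}, {γ,δ,ε,ζ}, {α,β,γ,δ,ε}, {α,β,γ,ε,ζ}, {α,γ,δ,ε,ζ}, {β,γ,δ,ε,ζ}, X }.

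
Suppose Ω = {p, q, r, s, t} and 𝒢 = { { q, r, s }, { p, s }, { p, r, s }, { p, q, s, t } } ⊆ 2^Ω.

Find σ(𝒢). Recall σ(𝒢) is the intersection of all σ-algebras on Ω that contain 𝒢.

Begin from { {  }, { p, s }, { p, r, s }, { q, r, s }, { p, q, s, t }, Ω } (that is, 𝒢 plus ∅ and Ω).
Pass 1 adds 5:
  { r }  = complement { p, q, s, t }
  { p, t }  = complement { q, r, s }
  { q, t }  = complement { p, r, s }
  { q, r, t }  = complement { p, s }
  { p, q, r, s }  = { p, r, s } ∪ { q, r, s }
  (now 11)
Pass 2: +7 →
  { t }  = complement { p, q, r, s }
  { p, q, t }  = { q, t } ∪ { p, t }
  { p, r, t }  = { r } ∪ { p, t }
  { p, s, t }  = { p, s } ∪ { p, t }
  { p, q, r, t }  = { q, r, t } ∪ { p, t }
  { p, r, s, t }  = { p, r, s } ∪ { p, t }
  { q, r, s, t }  = { q, t } ∪ { q, r, s }
  (now 18)
Pass 3: 7 new —
  { p }  = complement { q, r, s, t }
  { q }  = complement { p, r, s, t }
  { s }  = complement { p, q, r, t }
  { q, r }  = complement { p, s, t }
  { q, s }  = complement { p, r, t }
  { r, s }  = complement { p, q, t }
  { r, t }  = { r } ∪ { t }
  (now 25)
Pass 4 (7 new):
  { p, q }  = { q } ∪ { p }
  { p, r }  = { r } ∪ { p }
  { s, t }  = { t } ∪ { s }
  { p, q, r }  = { q, r } ∪ { p }
  { p, q, s }  = complement { r, t }
  { q, s, t }  = { q, t } ∪ { s }
  { r, s, t }  = { r, s } ∪ { t }
  (now 32)
Pass 5: already closed under ᶜ and ∪.

|σ(𝒢)| = 32.  σ(𝒢) = { {  }, { p }, { q }, { r }, { s }, { t }, { p, q }, { p, r }, { p, s }, { p, t }, { q, r }, { q, s }, { q, t }, { r, s }, { r, t }, { s, t }, { p, q, r }, { p, q, s }, { p, q, t }, { p, r, s }, { p, r, t }, { p, s, t }, { q, r, s }, { q, r, t }, { q, s, t }, { r, s, t }, { p, q, r, s }, { p, q, r, t }, { p, q, s, t }, { p, r, s, t }, { q, r, s, t }, Ω }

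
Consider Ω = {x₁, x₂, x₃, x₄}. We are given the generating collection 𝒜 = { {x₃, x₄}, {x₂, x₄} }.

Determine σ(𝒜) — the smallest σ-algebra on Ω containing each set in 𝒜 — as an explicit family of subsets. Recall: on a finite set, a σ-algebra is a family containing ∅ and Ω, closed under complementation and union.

|σ(𝒜)| = 16.  σ(𝒜) = { ∅, {x₁}, {x₂}, {x₃}, {x₄}, {x₁, x₂}, {x₁, x₃}, {x₁, x₄}, {x₂, x₃}, {x₂, x₄}, {x₃, x₄}, {x₁, x₂, x₃}, {x₁, x₂, x₄}, {x₁, x₃, x₄}, {x₂, x₃, x₄}, Ω }

Derivation:
Start: 𝒜 ∪ {∅, Ω} = { ∅, {x₂, x₄}, {x₃, x₄}, Ω }.
Iteration 1 (3 new):
  {x₁, x₂}  = {x₃, x₄}ᶜ
  {x₁, x₃}  = {x₂, x₄}ᶜ
  {x₂, x₃, x₄}  = {x₃, x₄} ∪ {x₂, x₄}
  [7 total]
Iteration 2. New:
  {x₁}  = {x₂, x₃, x₄}ᶜ
  {x₁, x₂, x₃}  = {x₁, x₂} ∪ {x₁, x₃}
  {x₁, x₂, x₄}  = {x₁, x₂} ∪ {x₂, x₄}
  {x₁, x₃, x₄}  = {x₃, x₄} ∪ {x₁, x₃}
  [11 total]
Iteration 3 (3 new):
  {x₂}  = {x₁, x₃, x₄}ᶜ
  {x₃}  = {x₁, x₂, x₄}ᶜ
  {x₄}  = {x₁, x₂, x₃}ᶜ
  [14 total]
Iteration 4 (2 new):
  {x₁, x₄}  = {x₄} ∪ {x₁}
  {x₂, x₃}  = {x₃} ∪ {x₂}
  [16 total]
Iteration 5: stable.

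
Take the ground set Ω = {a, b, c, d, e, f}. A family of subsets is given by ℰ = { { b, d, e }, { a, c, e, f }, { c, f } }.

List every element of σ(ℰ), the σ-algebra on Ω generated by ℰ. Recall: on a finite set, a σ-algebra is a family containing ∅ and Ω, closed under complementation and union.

Take S₀ = ℰ ∪ {∅, Ω} = { {  }, { c, f }, { b, d, e }, { a, c, e, f }, Ω }.
Pass 1: 4 new —
  { b, d }  = { a, c, e, f }ᶜ
  { a, c, f }  = { b, d, e }ᶜ
  { a, b, d, e }  = { c, f }ᶜ
  { b, c, d, e, f }  = { c, f } ∪ { b, d, e }
  [9 total]
Pass 2 (3 new):
  { a }  = { b, c, d, e, f }ᶜ
  { b, c, d, f }  = { c, f } ∪ { b, d }
  { a, b, c, d, f }  = { a, c, f } ∪ { b, d }
  [12 total]
Pass 3 adds 3:
  { e }  = { a, b, c, d, f }ᶜ
  { a, e }  = { b, c, d, f }ᶜ
  { a, b, d }  = { b, d } ∪ { a }
  [15 total]
Pass 4: 1 new —
  { c, e, f }  = { a, b, d }ᶜ
  [16 total]
Pass 5: closed — nothing new.

σ(ℰ) = { {  }, { a }, { e }, { a, e }, { b, d }, { c, f }, { a, b, d }, { a, c, f }, { b, d, e }, { c, e, f }, { a, b, d, e }, { a, c, e, f }, { b, c, d, f }, { a, b, c, d, f }, { b, c, d, e, f }, Ω }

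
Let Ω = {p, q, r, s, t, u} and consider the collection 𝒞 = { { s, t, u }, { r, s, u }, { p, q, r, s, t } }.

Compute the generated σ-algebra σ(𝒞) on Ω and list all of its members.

σ(𝒞) (32 sets): { {  }, { r }, { s }, { t }, { u }, { p, q }, { r, s }, { r, t }, { r, u }, { s, t }, { s, u }, { t, u }, { p, q, r }, { p, q, s }, { p, q, t }, { p, q, u }, { r, s, t }, { r, s, u }, { r, t, u }, { s, t, u }, { p, q, r, s }, { p, q, r, t }, { p, q, r, u }, { p, q, s, t }, { p, q, s, u }, { p, q, t, u }, { r, s, t, u }, { p, q, r, s, t }, { p, q, r, s, u }, { p, q, r, t, u }, { p, q, s, t, u }, Ω }

Derivation:
Seed the family with 𝒞 together with ∅ and Ω: { {  }, { r, s, u }, { s, t, u }, { p, q, r, s, t }, Ω }.
Step 1. New:
  { u }  = { p, q, r, s, t }ᶜ
  { p, q, r }  = { s, t, u }ᶜ
  { p, q, t }  = { r, s, u }ᶜ
  { r, s, t, u }  = { r, s, u } ∪ { s, t, u }
  |family| = 9
Step 2 (6 new):
  { p, q }  = { r, s, t, u }ᶜ
  { p, q, r, t }  = { p, q, r } ∪ { p, q, t }
  { p, q, r, u }  = { p, q, r } ∪ { u }
  { p, q, t, u }  = { u } ∪ { p, q, t }
  { p, q, r, s, u }  = { p, q, r } ∪ { r, s, u }
  { p, q, s, t, u }  = { p, q, t } ∪ { s, t, u }
  |family| = 15
Step 3: +7 →
  { r }  = { p, q, s, t, u }ᶜ
  { t }  = { p, q, r, s, u }ᶜ
  { r, s }  = { p, q, t, u }ᶜ
  { s, t }  = { p, q, r, u }ᶜ
  { s, u }  = { p, q, r, t }ᶜ
  { p, q, u }  = { p, q } ∪ { u }
  { p, q, r, t, u }  = { p, q, t } ∪ { p, q, r, u }
  |family| = 22
Step 4 adds 8:
  { s }  = { p, q, r, t, u }ᶜ
  { r, t }  = { t } ∪ { r }
  { r, u }  = { u } ∪ { r }
  { t, u }  = { u } ∪ { t }
  { r, s, t }  = { p, q, u }ᶜ
  { p, q, r, s }  = { r, s } ∪ { p, q, r }
  { p, q, s, t }  = { s, t } ∪ { p, q }
  { p, q, s, u }  = { s, u } ∪ { p, q }
  |family| = 30
Step 5 (2 new):
  { p, q, s }  = { p, q } ∪ { s }
  { r, t, u }  = { t, u } ∪ { r }
  |family| = 32
Step 6: already closed under ᶜ and ∪.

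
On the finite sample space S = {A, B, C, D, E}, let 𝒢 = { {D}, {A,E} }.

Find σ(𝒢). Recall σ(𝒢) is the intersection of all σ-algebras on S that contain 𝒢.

Seed the family with 𝒢 together with ∅ and S: { ∅, {D}, {A,E}, S }.
Iteration 1 (3 new):
  {A,D,E}  = {D} ∪ {A,E}
  {B,C,D}  = {A,E}ᶜ
  {A,B,C,E}  = {D}ᶜ
  [7 total]
Iteration 2. New:
  {B,C}  = {A,D,E}ᶜ
  [8 total]
Iteration 3: stable.

Hence σ(𝒢) has 8 members: { ∅, {D}, {A,E}, {B,C}, {A,D,E}, {B,C,D}, {A,B,C,E}, S }.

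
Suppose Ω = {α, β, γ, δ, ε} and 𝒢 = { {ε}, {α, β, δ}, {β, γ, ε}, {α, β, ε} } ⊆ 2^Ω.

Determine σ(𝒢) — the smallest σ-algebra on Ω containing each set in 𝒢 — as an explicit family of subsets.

σ(𝒢) (32 sets): { ∅, {α}, {β}, {γ}, {δ}, {ε}, {α, β}, {α, γ}, {α, δ}, {α, ε}, {β, γ}, {β, δ}, {β, ε}, {γ, δ}, {γ, ε}, {δ, ε}, {α, β, γ}, {α, β, δ}, {α, β, ε}, {α, γ, δ}, {α, γ, ε}, {α, δ, ε}, {β, γ, δ}, {β, γ, ε}, {β, δ, ε}, {γ, δ, ε}, {α, β, γ, δ}, {α, β, γ, ε}, {α, β, δ, ε}, {α, γ, δ, ε}, {β, γ, δ, ε}, Ω }

Check:
Take S₀ = 𝒢 ∪ {∅, Ω} = { ∅, {ε}, {α, β, δ}, {α, β, ε}, {β, γ, ε}, Ω }.
Iteration 1 (6 new):
  {α, δ}  = complement {β, γ, ε}
  {γ, δ}  = complement {α, β, ε}
  {γ, ε}  = complement {α, β, δ}
  {α, β, γ, δ}  = complement {ε}
  {α, β, γ, ε}  = {α, β, ε} ∪ {β, γ, ε}
  {α, β, δ, ε}  = {α, β, ε} ∪ {α, β, δ}
  |family| = 12
Iteration 2: 7 new —
  {γ}  = complement {α, β, δ, ε}
  {δ}  = complement {α, β, γ, ε}
  {α, γ, δ}  = {γ, δ} ∪ {α, δ}
  {α, δ, ε}  = {ε} ∪ {α, δ}
  {γ, δ, ε}  = {γ, δ} ∪ {ε}
  {α, γ, δ, ε}  = {α, δ} ∪ {γ, ε}
  {β, γ, δ, ε}  = {γ, δ} ∪ {β, γ, ε}
  |family| = 19
Iteration 3 (6 new):
  {α}  = complement {β, γ, δ, ε}
  {β}  = complement {α, γ, δ, ε}
  {α, β}  = complement {γ, δ, ε}
  {β, γ}  = complement {α, δ, ε}
  {β, ε}  = complement {α, γ, δ}
  {δ, ε}  = {ε} ∪ {δ}
  |family| = 25
Iteration 4: +7 →
  {α, γ}  = {γ} ∪ {α}
  {α, ε}  = {ε} ∪ {α}
  {β, δ}  = {β} ∪ {δ}
  {α, β, γ}  = complement {δ, ε}
  {α, γ, ε}  = {γ, ε} ∪ {α}
  {β, γ, δ}  = {γ, δ} ∪ {β}
  {β, δ, ε}  = {β, ε} ∪ {δ, ε}
  |family| = 32
Iteration 5: no new sets; the family is a σ-algebra.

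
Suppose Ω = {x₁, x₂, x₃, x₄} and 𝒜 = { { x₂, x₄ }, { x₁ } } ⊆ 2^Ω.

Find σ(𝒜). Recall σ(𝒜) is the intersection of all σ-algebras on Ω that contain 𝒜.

Seed the family with 𝒜 together with ∅ and Ω: { ∅, { x₁ }, { x₂, x₄ }, Ω }.
Iteration 1 (3 new):
  { x₁, x₃ }  = ᶜ of { x₂, x₄ }
  { x₁, x₂, x₄ }  = { x₂, x₄ } ∪ { x₁ }
  { x₂, x₃, x₄ }  = ᶜ of { x₁ }
Iteration 2: 1 new —
  { x₃ }  = ᶜ of { x₁, x₂, x₄ }
After Iteration 3 the family is unchanged; done.

Hence σ(𝒜) has 8 members: { ∅, { x₁ }, { x₃ }, { x₁, x₃ }, { x₂, x₄ }, { x₁, x₂, x₄ }, { x₂, x₃, x₄ }, Ω }.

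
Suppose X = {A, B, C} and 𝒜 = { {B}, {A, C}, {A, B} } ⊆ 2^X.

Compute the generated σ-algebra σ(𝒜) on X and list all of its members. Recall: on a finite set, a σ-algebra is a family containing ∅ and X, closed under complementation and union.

σ(𝒜) (8 sets): { {}, {A}, {B}, {C}, {A, B}, {A, C}, {B, C}, X }

Derivation:
Initial family (5 sets): { {}, {B}, {A, B}, {A, C}, X }.
Round 1. New:
  {C}  = complement {A, B}
  (now 6)
Round 2 adds 1:
  {B, C}  = {C} ∪ {B}
  (now 7)
Round 3. New:
  {A}  = complement {B, C}
  (now 8)
After Round 4 the family is unchanged; done.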